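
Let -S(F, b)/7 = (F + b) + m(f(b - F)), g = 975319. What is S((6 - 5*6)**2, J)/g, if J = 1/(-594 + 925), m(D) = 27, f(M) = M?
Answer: -1397158/322830589 ≈ -0.0043278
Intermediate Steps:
J = 1/331 ≈ 0.0030211
S(F, b) = -189 - 7*F - 7*b (S(F, b) = -7*((F + b) + 27) = -7*(27 + F + b) = -189 - 7*F - 7*b)
S((6 - 5*6)**2, J)/g = (-189 - 7*(6 - 5*6)**2 - 7*1/331)/975319 = (-189 - 7*(6 - 30)**2 - 7/331)*(1/975319) = (-189 - 7*(-24)**2 - 7/331)*(1/975319) = (-189 - 7*576 - 7/331)*(1/975319) = (-189 - 4032 - 7/331)*(1/975319) = -1397158/331*1/975319 = -1397158/322830589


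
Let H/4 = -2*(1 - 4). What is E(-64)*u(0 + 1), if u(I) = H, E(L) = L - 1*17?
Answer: -1944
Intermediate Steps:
E(L) = -17 + L (E(L) = L - 17 = -17 + L)
H = 24 (H = 4*(-2*(1 - 4)) = 4*(-2*(-3)) = 4*6 = 24)
u(I) = 24
E(-64)*u(0 + 1) = (-17 - 64)*24 = -81*24 = -1944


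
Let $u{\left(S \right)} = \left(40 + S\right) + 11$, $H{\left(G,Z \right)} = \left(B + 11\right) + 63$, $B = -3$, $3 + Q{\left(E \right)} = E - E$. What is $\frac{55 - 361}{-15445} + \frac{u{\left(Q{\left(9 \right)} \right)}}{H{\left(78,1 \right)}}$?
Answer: $\frac{763086}{1096595} \approx 0.69587$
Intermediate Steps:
$Q{\left(E \right)} = -3$ ($Q{\left(E \right)} = -3 + \left(E - E\right) = -3 + 0 = -3$)
$H{\left(G,Z \right)} = 71$ ($H{\left(G,Z \right)} = \left(-3 + 11\right) + 63 = 8 + 63 = 71$)
$u{\left(S \right)} = 51 + S$
$\frac{55 - 361}{-15445} + \frac{u{\left(Q{\left(9 \right)} \right)}}{H{\left(78,1 \right)}} = \frac{55 - 361}{-15445} + \frac{51 - 3}{71} = \left(55 - 361\right) \left(- \frac{1}{15445}\right) + 48 \cdot \frac{1}{71} = \left(-306\right) \left(- \frac{1}{15445}\right) + \frac{48}{71} = \frac{306}{15445} + \frac{48}{71} = \frac{763086}{1096595}$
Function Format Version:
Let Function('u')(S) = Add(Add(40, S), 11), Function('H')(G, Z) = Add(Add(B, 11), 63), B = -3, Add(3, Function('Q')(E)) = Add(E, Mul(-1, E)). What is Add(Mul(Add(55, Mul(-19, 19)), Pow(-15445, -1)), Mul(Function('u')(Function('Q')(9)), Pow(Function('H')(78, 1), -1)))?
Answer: Rational(763086, 1096595) ≈ 0.69587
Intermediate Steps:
Function('Q')(E) = -3 (Function('Q')(E) = Add(-3, Add(E, Mul(-1, E))) = Add(-3, 0) = -3)
Function('H')(G, Z) = 71 (Function('H')(G, Z) = Add(Add(-3, 11), 63) = Add(8, 63) = 71)
Function('u')(S) = Add(51, S)
Add(Mul(Add(55, Mul(-19, 19)), Pow(-15445, -1)), Mul(Function('u')(Function('Q')(9)), Pow(Function('H')(78, 1), -1))) = Add(Mul(Add(55, Mul(-19, 19)), Pow(-15445, -1)), Mul(Add(51, -3), Pow(71, -1))) = Add(Mul(Add(55, -361), Rational(-1, 15445)), Mul(48, Rational(1, 71))) = Add(Mul(-306, Rational(-1, 15445)), Rational(48, 71)) = Add(Rational(306, 15445), Rational(48, 71)) = Rational(763086, 1096595)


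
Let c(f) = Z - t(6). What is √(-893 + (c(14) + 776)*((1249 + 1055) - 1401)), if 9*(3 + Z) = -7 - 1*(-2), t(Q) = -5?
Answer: √6310254/3 ≈ 837.34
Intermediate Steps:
Z = -32/9 (Z = -3 + (-7 - 1*(-2))/9 = -3 + (-7 + 2)/9 = -3 + (⅑)*(-5) = -3 - 5/9 = -32/9 ≈ -3.5556)
c(f) = 13/9 (c(f) = -32/9 - 1*(-5) = -32/9 + 5 = 13/9)
√(-893 + (c(14) + 776)*((1249 + 1055) - 1401)) = √(-893 + (13/9 + 776)*((1249 + 1055) - 1401)) = √(-893 + 6997*(2304 - 1401)/9) = √(-893 + (6997/9)*903) = √(-893 + 2106097/3) = √(2103418/3) = √6310254/3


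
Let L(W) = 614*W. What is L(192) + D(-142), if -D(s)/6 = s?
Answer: 118740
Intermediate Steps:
D(s) = -6*s
L(192) + D(-142) = 614*192 - 6*(-142) = 117888 + 852 = 118740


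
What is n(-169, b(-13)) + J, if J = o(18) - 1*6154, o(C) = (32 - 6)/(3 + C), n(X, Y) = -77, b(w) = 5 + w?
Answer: -130825/21 ≈ -6229.8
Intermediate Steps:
o(C) = 26/(3 + C)
J = -129208/21 (J = 26/(3 + 18) - 1*6154 = 26/21 - 6154 = -129208/21 ≈ -6152.8)
n(-169, b(-13)) + J = -77 - 129208/21 = -130825/21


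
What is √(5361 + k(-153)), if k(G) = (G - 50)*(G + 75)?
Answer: 3*√2355 ≈ 145.58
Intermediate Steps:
k(G) = (-50 + G)*(75 + G)
√(5361 + k(-153)) = √(5361 + (-3750 + (-153)² + 25*(-153))) = √(5361 + (-3750 + 23409 - 3825)) = √(5361 + 15834) = √21195 = 3*√2355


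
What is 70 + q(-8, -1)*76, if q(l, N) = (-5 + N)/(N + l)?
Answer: 362/3 ≈ 120.67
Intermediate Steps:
q(l, N) = (-5 + N)/(N + l)
70 + q(-8, -1)*76 = 70 + ((-5 - 1)/(-1 - 8))*76 = 70 + (-6/(-9))*76 = 70 - 1/9*(-6)*76 = 70 + (2/3)*76 = 70 + 152/3 = 362/3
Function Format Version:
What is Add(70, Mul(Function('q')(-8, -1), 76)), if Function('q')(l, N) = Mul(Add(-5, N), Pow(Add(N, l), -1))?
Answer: Rational(362, 3) ≈ 120.67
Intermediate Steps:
Function('q')(l, N) = Mul(Pow(Add(N, l), -1), Add(-5, N))
Add(70, Mul(Function('q')(-8, -1), 76)) = Add(70, Mul(Mul(Pow(Add(-1, -8), -1), Add(-5, -1)), 76)) = Add(70, Mul(Mul(Pow(-9, -1), -6), 76)) = Add(70, Mul(Mul(Rational(-1, 9), -6), 76)) = Add(70, Mul(Rational(2, 3), 76)) = Add(70, Rational(152, 3)) = Rational(362, 3)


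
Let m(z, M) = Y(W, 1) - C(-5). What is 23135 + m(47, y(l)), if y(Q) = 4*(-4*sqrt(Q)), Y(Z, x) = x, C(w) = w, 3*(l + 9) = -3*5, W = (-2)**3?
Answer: 23141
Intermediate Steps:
W = -8
l = -14 (l = -9 + (-3*5)/3 = -9 + (1/3)*(-15) = -9 - 5 = -14)
y(Q) = -16*sqrt(Q)
m(z, M) = 6 (m(z, M) = 1 - 1*(-5) = 1 + 5 = 6)
23135 + m(47, y(l)) = 23135 + 6 = 23141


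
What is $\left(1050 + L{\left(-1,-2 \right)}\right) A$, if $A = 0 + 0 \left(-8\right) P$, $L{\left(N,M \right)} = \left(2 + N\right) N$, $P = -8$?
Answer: $0$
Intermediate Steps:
$L{\left(N,M \right)} = N \left(2 + N\right)$
$A = 0$ ($A = 0 + 0 \left(-8\right) \left(-8\right) = 0 + 0 \left(-8\right) = 0 + 0 = 0$)
$\left(1050 + L{\left(-1,-2 \right)}\right) A = \left(1050 - \left(2 - 1\right)\right) 0 = \left(1050 - 1\right) 0 = 1049 \cdot 0 = 0$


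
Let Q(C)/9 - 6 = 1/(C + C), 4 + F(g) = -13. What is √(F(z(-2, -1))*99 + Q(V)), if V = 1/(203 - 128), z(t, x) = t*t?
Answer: 3*I*√574/2 ≈ 35.937*I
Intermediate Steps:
z(t, x) = t²
F(g) = -17 (F(g) = -4 - 13 = -17)
V = 1/75 ≈ 0.013333
Q(C) = 54 + 9/(2*C) (Q(C) = 54 + 9/(C + C) = 54 + 9/((2*C)) = 54 + 9*(1/(2*C)) = 54 + 9/(2*C))
√(F(z(-2, -1))*99 + Q(V)) = √(-17*99 + (54 + 9/(2*(1/75)))) = √(-1683 + (54 + (9/2)*75)) = √(-1683 + (54 + 675/2)) = √(-1683 + 783/2) = √(-2583/2) = 3*I*√574/2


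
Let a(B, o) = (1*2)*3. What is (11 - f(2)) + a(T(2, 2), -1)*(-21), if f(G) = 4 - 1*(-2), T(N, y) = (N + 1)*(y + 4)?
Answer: -121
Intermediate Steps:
T(N, y) = (1 + N)*(4 + y)
a(B, o) = 6 (a(B, o) = 2*3 = 6)
f(G) = 6 (f(G) = 4 + 2 = 6)
(11 - f(2)) + a(T(2, 2), -1)*(-21) = (11 - 1*6) + 6*(-21) = (11 - 6) - 126 = 5 - 126 = -121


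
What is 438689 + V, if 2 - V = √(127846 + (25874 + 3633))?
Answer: 438691 - √157353 ≈ 4.3829e+5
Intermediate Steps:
V = 2 - √157353 (V = 2 - √(127846 + (25874 + 3633)) = 2 - √(127846 + 29507) = 2 - √157353 ≈ -394.68)
438689 + V = 438689 + (2 - √157353) = 438691 - √157353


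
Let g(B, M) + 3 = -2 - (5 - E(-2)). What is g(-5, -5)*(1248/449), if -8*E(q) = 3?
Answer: -12948/449 ≈ -28.837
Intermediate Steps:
E(q) = -3/8 (E(q) = -⅛*3 = -3/8)
g(B, M) = -83/8 (g(B, M) = -3 + (-2 - (5 - 1*(-3/8))) = -3 + (-2 - (5 + 3/8)) = -3 + (-2 - 1*43/8) = -3 + (-2 - 43/8) = -3 - 59/8 = -83/8)
g(-5, -5)*(1248/449) = -12948/449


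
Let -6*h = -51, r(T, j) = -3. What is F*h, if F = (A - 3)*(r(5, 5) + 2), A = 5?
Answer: -17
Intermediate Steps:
h = 17/2 (h = -⅙*(-51) = 17/2 ≈ 8.5000)
F = -2 (F = (5 - 3)*(-3 + 2) = 2*(-1) = -2)
F*h = -2*17/2 = -17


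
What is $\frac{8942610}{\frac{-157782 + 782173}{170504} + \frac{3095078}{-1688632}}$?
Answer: $\frac{21456191261939984}{4388695365} \approx 4.889 \cdot 10^{6}$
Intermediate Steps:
$\frac{8942610}{\frac{-157782 + 782173}{170504} + \frac{3095078}{-1688632}} = \frac{8942610}{624391 \cdot \frac{1}{170504} + 3095078 \left(- \frac{1}{1688632}\right)} = \frac{8942610}{\frac{624391}{170504} - \frac{1547539}{844316}} = \frac{8942610}{\frac{65830430475}{35989813816}} = 8942610 \cdot \frac{35989813816}{65830430475} = \frac{21456191261939984}{4388695365}$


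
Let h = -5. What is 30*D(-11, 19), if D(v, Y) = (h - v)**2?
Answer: 1080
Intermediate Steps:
D(v, Y) = (-5 - v)**2
30*D(-11, 19) = 30*(5 - 11)**2 = 30*(-6)**2 = 30*36 = 1080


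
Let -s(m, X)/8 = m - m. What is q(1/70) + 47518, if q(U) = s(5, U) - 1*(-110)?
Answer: 47628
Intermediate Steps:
s(m, X) = 0 (s(m, X) = -8*(m - m) = -8*0 = 0)
q(U) = 110 (q(U) = 0 - 1*(-110) = 0 + 110 = 110)
q(1/70) + 47518 = 110 + 47518 = 47628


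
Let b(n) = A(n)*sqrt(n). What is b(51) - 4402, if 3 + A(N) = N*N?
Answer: -4402 + 2598*sqrt(51) ≈ 14151.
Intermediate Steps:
A(N) = -3 + N**2 (A(N) = -3 + N*N = -3 + N**2)
b(n) = sqrt(n)*(-3 + n**2) (b(n) = (-3 + n**2)*sqrt(n) = sqrt(n)*(-3 + n**2))
b(51) - 4402 = sqrt(51)*(-3 + 51**2) - 4402 = sqrt(51)*(-3 + 2601) - 4402 = sqrt(51)*2598 - 4402 = 2598*sqrt(51) - 4402 = -4402 + 2598*sqrt(51)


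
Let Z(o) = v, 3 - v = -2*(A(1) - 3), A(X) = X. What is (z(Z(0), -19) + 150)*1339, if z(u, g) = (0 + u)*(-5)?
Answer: 207545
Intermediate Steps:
v = -1 (v = 3 - (-2)*(1 - 3) = 3 - (-2)*(-2) = 3 - 1*4 = 3 - 4 = -1)
Z(o) = -1
z(u, g) = -5*u (z(u, g) = u*(-5) = -5*u)
(z(Z(0), -19) + 150)*1339 = (-5*(-1) + 150)*1339 = (5 + 150)*1339 = 155*1339 = 207545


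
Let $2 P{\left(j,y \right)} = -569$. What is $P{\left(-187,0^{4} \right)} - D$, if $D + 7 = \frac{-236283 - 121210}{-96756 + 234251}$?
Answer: $- \frac{75594739}{274990} \approx -274.9$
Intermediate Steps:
$P{\left(j,y \right)} = - \frac{569}{2}$ ($P{\left(j,y \right)} = \frac{1}{2} \left(-569\right) = - \frac{569}{2}$)
$D = - \frac{1319958}{137495}$ ($D = -7 + \frac{-236283 - 121210}{-96756 + 234251} = -7 - \frac{357493}{137495} = - \frac{1319958}{137495} \approx -9.6$)
$P{\left(-187,0^{4} \right)} - D = - \frac{569}{2} - - \frac{1319958}{137495} = - \frac{569}{2} + \frac{1319958}{137495} = - \frac{75594739}{274990}$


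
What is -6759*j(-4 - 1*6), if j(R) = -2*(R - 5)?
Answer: -202770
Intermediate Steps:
j(R) = 10 - 2*R (j(R) = -2*(-5 + R) = 10 - 2*R)
-6759*j(-4 - 1*6) = -6759*(10 - 2*(-4 - 1*6)) = -6759*(10 - 2*(-4 - 6)) = -6759*(10 - 2*(-10)) = -6759*(10 + 20) = -6759*30 = -202770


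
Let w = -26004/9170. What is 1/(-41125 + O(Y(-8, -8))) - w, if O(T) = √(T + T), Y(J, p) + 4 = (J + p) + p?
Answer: 3141378260891/1107779021055 - 2*I*√14/1691265681 ≈ 2.8357 - 4.4247e-9*I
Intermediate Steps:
Y(J, p) = -4 + J + 2*p (Y(J, p) = -4 + ((J + p) + p) = -4 + (J + 2*p) = -4 + J + 2*p)
O(T) = √2*√T (O(T) = √(2*T) = √2*√T)
w = -13002/4585 (w = -26004*1/9170 = -13002/4585 ≈ -2.8358)
1/(-41125 + O(Y(-8, -8))) - w = 1/(-41125 + √2*√(-4 - 8 + 2*(-8))) - 1*(-13002/4585) = 1/(-41125 + √2*√(-4 - 8 - 16)) + 13002/4585 = 1/(-41125 + √2*√(-28)) + 13002/4585 = 1/(-41125 + √2*(2*I*√7)) + 13002/4585 = 1/(-41125 + 2*I*√14) + 13002/4585 = 13002/4585 + 1/(-41125 + 2*I*√14)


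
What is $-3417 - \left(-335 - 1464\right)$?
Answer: $-1618$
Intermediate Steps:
$-3417 - \left(-335 - 1464\right) = -3417 - -1799 = -3417 + 1799 = -1618$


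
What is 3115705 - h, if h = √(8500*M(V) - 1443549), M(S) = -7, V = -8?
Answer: 3115705 - I*√1503049 ≈ 3.1157e+6 - 1226.0*I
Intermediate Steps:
h = I*√1503049 (h = √(8500*(-7) - 1443549) = √(-59500 - 1443549) = √(-1503049) = I*√1503049 ≈ 1226.0*I)
3115705 - h = 3115705 - I*√1503049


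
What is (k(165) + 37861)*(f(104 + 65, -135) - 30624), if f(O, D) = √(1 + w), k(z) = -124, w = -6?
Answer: -1155657888 + 37737*I*√5 ≈ -1.1557e+9 + 84383.0*I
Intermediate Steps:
f(O, D) = I*√5 (f(O, D) = √(1 - 6) = √(-5) = I*√5)
(k(165) + 37861)*(f(104 + 65, -135) - 30624) = (-124 + 37861)*(I*√5 - 30624) = 37737*(-30624 + I*√5) = -1155657888 + 37737*I*√5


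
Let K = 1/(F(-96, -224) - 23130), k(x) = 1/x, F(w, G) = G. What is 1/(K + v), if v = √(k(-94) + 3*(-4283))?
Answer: -1097638/329374594865053 - 272704658*I*√113533858/329374594865053 ≈ -3.3325e-9 - 0.008822*I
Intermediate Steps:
K = -1/23354 (K = 1/(-224 - 23130) = 1/(-23354) = -1/23354 ≈ -4.2819e-5)
v = I*√113533858/94 (v = √(1/(-94) + 3*(-4283)) = √(-1/94 - 12849) = √(-1207807/94) = I*√113533858/94 ≈ 113.35*I)
1/(K + v) = 1/(-1/23354 + I*√113533858/94)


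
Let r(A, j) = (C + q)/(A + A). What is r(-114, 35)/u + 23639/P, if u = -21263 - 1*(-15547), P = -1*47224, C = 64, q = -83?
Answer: -202686689/404898576 ≈ -0.50059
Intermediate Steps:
P = -47224
r(A, j) = -19/(2*A) (r(A, j) = (64 - 83)/(A + A) = -19*1/(2*A) = -19/(2*A))
u = -5716 (u = -21263 + 15547 = -5716)
r(-114, 35)/u + 23639/P = -19/2/(-114)/(-5716) + 23639/(-47224) = -19/2*(-1/114)*(-1/5716) + 23639*(-1/47224) = (1/12)*(-1/5716) - 23639/47224 = -1/68592 - 23639/47224 = -202686689/404898576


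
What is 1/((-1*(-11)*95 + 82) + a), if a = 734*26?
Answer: 1/20211 ≈ 4.9478e-5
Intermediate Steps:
a = 19084
1/((-1*(-11)*95 + 82) + a) = 1/((-1*(-11)*95 + 82) + 19084) = 1/((11*95 + 82) + 19084) = 1/((1045 + 82) + 19084) = 1/(1127 + 19084) = 1/20211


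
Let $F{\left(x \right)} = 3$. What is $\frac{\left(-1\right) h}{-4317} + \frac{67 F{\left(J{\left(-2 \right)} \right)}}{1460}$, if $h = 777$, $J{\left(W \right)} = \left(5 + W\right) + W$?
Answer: $\frac{667379}{2100940} \approx 0.31766$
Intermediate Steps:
$J{\left(W \right)} = 5 + 2 W$
$\frac{\left(-1\right) h}{-4317} + \frac{67 F{\left(J{\left(-2 \right)} \right)}}{1460} = \frac{\left(-1\right) 777}{-4317} + \frac{67 \cdot 3}{1460} = \left(-777\right) \left(- \frac{1}{4317}\right) + 201 \cdot \frac{1}{1460} = \frac{259}{1439} + \frac{201}{1460} = \frac{667379}{2100940}$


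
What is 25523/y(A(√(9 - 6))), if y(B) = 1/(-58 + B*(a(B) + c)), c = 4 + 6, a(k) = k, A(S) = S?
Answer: -1403765 + 255230*√3 ≈ -9.6169e+5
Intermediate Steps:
c = 10
y(B) = 1/(-58 + B*(10 + B)) (y(B) = 1/(-58 + B*(B + 10)) = 1/(-58 + B*(10 + B)))
25523/y(A(√(9 - 6))) = 25523/(1/(-58 + (√(9 - 6))² + 10*√(9 - 6))) = 25523/(1/(-58 + (√3)² + 10*√3)) = 25523/(1/(-58 + 3 + 10*√3)) = 25523/(1/(-55 + 10*√3)) = 25523*(-55 + 10*√3) = -1403765 + 255230*√3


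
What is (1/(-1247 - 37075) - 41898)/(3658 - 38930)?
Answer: 1605615157/1351693584 ≈ 1.1879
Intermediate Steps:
(1/(-1247 - 37075) - 41898)/(3658 - 38930) = (1/(-38322) - 41898)/(-35272) = (-1/38322 - 41898)*(-1/35272) = -1605615157/38322*(-1/35272) = 1605615157/1351693584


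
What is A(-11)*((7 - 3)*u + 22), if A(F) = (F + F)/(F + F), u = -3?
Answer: 10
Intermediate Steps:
A(F) = 1 (A(F) = (2*F)/((2*F)) = (2*F)*(1/(2*F)) = 1)
A(-11)*((7 - 3)*u + 22) = 1*((7 - 3)*(-3) + 22) = 1*(4*(-3) + 22) = 1*(-12 + 22) = 1*10 = 10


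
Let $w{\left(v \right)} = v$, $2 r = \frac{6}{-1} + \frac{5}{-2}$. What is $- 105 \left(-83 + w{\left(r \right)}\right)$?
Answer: $\frac{36645}{4} \approx 9161.3$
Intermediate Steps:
$r = - \frac{17}{4}$ ($r = \frac{\frac{6}{-1} + \frac{5}{-2}}{2} = \frac{6 \left(-1\right) + 5 \left(- \frac{1}{2}\right)}{2} = \frac{-6 - \frac{5}{2}}{2} = \frac{1}{2} \left(- \frac{17}{2}\right) = - \frac{17}{4} \approx -4.25$)
$- 105 \left(-83 + w{\left(r \right)}\right) = - 105 \left(-83 - \frac{17}{4}\right) = \left(-105\right) \left(- \frac{349}{4}\right) = \frac{36645}{4}$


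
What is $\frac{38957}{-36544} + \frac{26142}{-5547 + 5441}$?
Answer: $- \frac{479731345}{1936832} \approx -247.69$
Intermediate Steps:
$\frac{38957}{-36544} + \frac{26142}{-5547 + 5441} = 38957 \left(- \frac{1}{36544}\right) + \frac{26142}{-106} = - \frac{38957}{36544} + 26142 \left(- \frac{1}{106}\right) = - \frac{38957}{36544} - \frac{13071}{53} = - \frac{479731345}{1936832}$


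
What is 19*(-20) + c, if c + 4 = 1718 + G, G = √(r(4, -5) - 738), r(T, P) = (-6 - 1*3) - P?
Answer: 1334 + I*√742 ≈ 1334.0 + 27.24*I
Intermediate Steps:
r(T, P) = -9 - P (r(T, P) = (-6 - 3) - P = -9 - P)
G = I*√742 (G = √((-9 - 1*(-5)) - 738) = √((-9 + 5) - 738) = √(-4 - 738) = √(-742) = I*√742 ≈ 27.24*I)
c = 1714 + I*√742 (c = -4 + (1718 + I*√742) = 1714 + I*√742 ≈ 1714.0 + 27.24*I)
19*(-20) + c = 19*(-20) + (1714 + I*√742) = -380 + (1714 + I*√742) = 1334 + I*√742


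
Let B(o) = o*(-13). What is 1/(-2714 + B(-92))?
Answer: -1/1518 ≈ -0.00065876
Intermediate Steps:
B(o) = -13*o
1/(-2714 + B(-92)) = 1/(-2714 - 13*(-92)) = 1/(-2714 + 1196) = 1/(-1518) = -1/1518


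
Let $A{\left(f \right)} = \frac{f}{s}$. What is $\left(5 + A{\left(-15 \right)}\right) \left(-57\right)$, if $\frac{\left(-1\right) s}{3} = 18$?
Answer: $- \frac{1805}{6} \approx -300.83$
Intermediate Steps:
$s = -54$ ($s = \left(-3\right) 18 = -54$)
$A{\left(f \right)} = - \frac{f}{54}$ ($A{\left(f \right)} = \frac{f}{-54} = f \left(- \frac{1}{54}\right) = - \frac{f}{54}$)
$\left(5 + A{\left(-15 \right)}\right) \left(-57\right) = \left(5 - - \frac{5}{18}\right) \left(-57\right) = \left(5 + \frac{5}{18}\right) \left(-57\right) = \frac{95}{18} \left(-57\right) = - \frac{1805}{6}$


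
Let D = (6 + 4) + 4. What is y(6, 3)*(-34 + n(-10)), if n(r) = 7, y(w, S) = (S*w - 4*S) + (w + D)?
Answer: -702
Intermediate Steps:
D = 14 (D = 10 + 4 = 14)
y(w, S) = 14 + w - 4*S + S*w (y(w, S) = (S*w - 4*S) + (w + 14) = (-4*S + S*w) + (14 + w) = 14 + w - 4*S + S*w)
y(6, 3)*(-34 + n(-10)) = (14 + 6 - 4*3 + 3*6)*(-34 + 7) = (14 + 6 - 12 + 18)*(-27) = 26*(-27) = -702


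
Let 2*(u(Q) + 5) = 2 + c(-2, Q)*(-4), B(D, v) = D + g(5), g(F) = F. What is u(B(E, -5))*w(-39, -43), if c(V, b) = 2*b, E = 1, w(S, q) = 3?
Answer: -84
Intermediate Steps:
B(D, v) = 5 + D (B(D, v) = D + 5 = 5 + D)
u(Q) = -4 - 4*Q (u(Q) = -5 + (2 + (2*Q)*(-4))/2 = -5 + (2 - 8*Q)/2 = -5 + (1 - 4*Q) = -4 - 4*Q)
u(B(E, -5))*w(-39, -43) = (-4 - 4*(5 + 1))*3 = (-4 - 4*6)*3 = (-4 - 24)*3 = -28*3 = -84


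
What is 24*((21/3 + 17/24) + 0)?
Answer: 185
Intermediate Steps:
24*((21/3 + 17/24) + 0) = 24*((21*(⅓) + 17*(1/24)) + 0) = 24*((7 + 17/24) + 0) = 24*(185/24 + 0) = 24*(185/24) = 185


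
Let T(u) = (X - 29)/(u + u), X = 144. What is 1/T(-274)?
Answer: -548/115 ≈ -4.7652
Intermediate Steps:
T(u) = 115/(2*u) (T(u) = (144 - 29)/(u + u) = 115/((2*u)) = 115*(1/(2*u)) = 115/(2*u))
1/T(-274) = 1/((115/2)/(-274)) = 1/((115/2)*(-1/274)) = 1/(-115/548) = -548/115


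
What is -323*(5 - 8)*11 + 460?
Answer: 11119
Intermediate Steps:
-323*(5 - 8)*11 + 460 = -(-969)*11 + 460 = -323*(-33) + 460 = 10659 + 460 = 11119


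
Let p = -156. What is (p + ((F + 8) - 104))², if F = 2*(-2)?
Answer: 65536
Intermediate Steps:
F = -4
(p + ((F + 8) - 104))² = (-156 + ((-4 + 8) - 104))² = (-156 + (4 - 104))² = (-156 - 100)² = (-256)² = 65536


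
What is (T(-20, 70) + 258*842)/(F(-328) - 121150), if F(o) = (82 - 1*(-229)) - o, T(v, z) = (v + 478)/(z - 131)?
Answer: -13250938/7351171 ≈ -1.8026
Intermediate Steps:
T(v, z) = (478 + v)/(-131 + z)
F(o) = 311 - o (F(o) = (82 + 229) - o = 311 - o)
(T(-20, 70) + 258*842)/(F(-328) - 121150) = ((478 - 20)/(-131 + 70) + 258*842)/((311 - 1*(-328)) - 121150) = (458/(-61) + 217236)/((311 + 328) - 121150) = (-1/61*458 + 217236)/(639 - 121150) = (-458/61 + 217236)/(-120511) = (13250938/61)*(-1/120511) = -13250938/7351171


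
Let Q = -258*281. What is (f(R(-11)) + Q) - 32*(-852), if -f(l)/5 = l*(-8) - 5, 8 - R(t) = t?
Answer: -44449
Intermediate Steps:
R(t) = 8 - t
Q = -72498
f(l) = 25 + 40*l (f(l) = -5*(l*(-8) - 5) = -5*(-8*l - 5) = -5*(-5 - 8*l) = 25 + 40*l)
(f(R(-11)) + Q) - 32*(-852) = ((25 + 40*(8 - 1*(-11))) - 72498) - 32*(-852) = ((25 + 40*(8 + 11)) - 72498) + 27264 = ((25 + 40*19) - 72498) + 27264 = ((25 + 760) - 72498) + 27264 = (785 - 72498) + 27264 = -71713 + 27264 = -44449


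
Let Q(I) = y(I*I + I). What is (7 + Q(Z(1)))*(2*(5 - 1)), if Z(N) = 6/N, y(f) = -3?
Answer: 32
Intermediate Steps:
Q(I) = -3
(7 + Q(Z(1)))*(2*(5 - 1)) = (7 - 3)*(2*(5 - 1)) = 4*(2*4) = 4*8 = 32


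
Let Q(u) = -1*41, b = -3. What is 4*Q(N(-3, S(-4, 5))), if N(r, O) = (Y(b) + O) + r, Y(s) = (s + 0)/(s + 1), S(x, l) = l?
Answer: -164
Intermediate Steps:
Y(s) = s/(1 + s)
N(r, O) = 3/2 + O + r (N(r, O) = (-3/(1 - 3) + O) + r = (-3/(-2) + O) + r = (-3*(-1/2) + O) + r = (3/2 + O) + r = 3/2 + O + r)
Q(u) = -41
4*Q(N(-3, S(-4, 5))) = 4*(-41) = -164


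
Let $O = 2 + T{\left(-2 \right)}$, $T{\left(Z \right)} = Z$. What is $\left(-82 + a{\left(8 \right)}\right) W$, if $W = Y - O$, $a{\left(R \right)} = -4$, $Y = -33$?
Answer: $2838$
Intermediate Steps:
$O = 0$ ($O = 2 - 2 = 0$)
$W = -33$ ($W = -33 - 0 = -33 + 0 = -33$)
$\left(-82 + a{\left(8 \right)}\right) W = \left(-82 - 4\right) \left(-33\right) = \left(-86\right) \left(-33\right) = 2838$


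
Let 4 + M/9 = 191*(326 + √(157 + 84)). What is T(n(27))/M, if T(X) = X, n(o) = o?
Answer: 186786/3867764723 - 573*√241/3867764723 ≈ 4.5993e-5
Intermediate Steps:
M = 560358 + 1719*√241 (M = -36 + 9*(191*(326 + √(157 + 84))) = -36 + 9*(191*(326 + √241)) = -36 + 9*(62266 + 191*√241) = -36 + (560394 + 1719*√241) = 560358 + 1719*√241 ≈ 5.8704e+5)
T(n(27))/M = 27/(560358 + 1719*√241)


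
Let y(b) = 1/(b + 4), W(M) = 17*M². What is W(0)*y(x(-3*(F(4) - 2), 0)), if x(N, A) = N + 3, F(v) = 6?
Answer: 0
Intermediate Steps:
x(N, A) = 3 + N
y(b) = 1/(4 + b)
W(0)*y(x(-3*(F(4) - 2), 0)) = (17*0²)/(4 + (3 - 3*(6 - 2))) = (17*0)/(4 + (3 - 3*4)) = 0/(4 + (3 - 12)) = 0/(4 - 9) = 0/(-5) = 0*(-⅕) = 0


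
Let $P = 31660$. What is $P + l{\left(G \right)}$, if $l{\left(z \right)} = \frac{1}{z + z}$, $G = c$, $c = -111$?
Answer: $\frac{7028519}{222} \approx 31660.0$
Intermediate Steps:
$G = -111$
$l{\left(z \right)} = \frac{1}{2 z}$
$P + l{\left(G \right)} = 31660 + \frac{1}{2 \left(-111\right)} = 31660 + \frac{1}{2} \left(- \frac{1}{111}\right) = 31660 - \frac{1}{222} = \frac{7028519}{222}$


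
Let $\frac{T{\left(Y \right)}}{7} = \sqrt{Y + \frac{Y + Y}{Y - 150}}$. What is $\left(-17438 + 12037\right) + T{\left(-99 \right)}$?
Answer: $-5401 + \frac{7 i \sqrt{676533}}{83} \approx -5401.0 + 69.369 i$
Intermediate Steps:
$T{\left(Y \right)} = 7 \sqrt{Y + \frac{2 Y}{-150 + Y}}$ ($T{\left(Y \right)} = 7 \sqrt{Y + \frac{Y + Y}{Y - 150}} = 7 \sqrt{Y + \frac{2 Y}{-150 + Y}}$)
$\left(-17438 + 12037\right) + T{\left(-99 \right)} = \left(-17438 + 12037\right) + 7 \sqrt{- \frac{99 \left(-148 - 99\right)}{-150 - 99}} = -5401 + 7 \sqrt{\left(-99\right) \frac{1}{-249} \left(-247\right)} = -5401 + 7 \sqrt{\left(-99\right) \left(- \frac{1}{249}\right) \left(-247\right)} = -5401 + 7 \sqrt{- \frac{8151}{83}} = -5401 + 7 \frac{i \sqrt{676533}}{83} = -5401 + \frac{7 i \sqrt{676533}}{83}$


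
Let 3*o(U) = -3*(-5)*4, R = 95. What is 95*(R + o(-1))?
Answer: 10925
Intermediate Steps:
o(U) = 20 (o(U) = (-3*(-5)*4)/3 = (15*4)/3 = (⅓)*60 = 20)
95*(R + o(-1)) = 95*(95 + 20) = 95*115 = 10925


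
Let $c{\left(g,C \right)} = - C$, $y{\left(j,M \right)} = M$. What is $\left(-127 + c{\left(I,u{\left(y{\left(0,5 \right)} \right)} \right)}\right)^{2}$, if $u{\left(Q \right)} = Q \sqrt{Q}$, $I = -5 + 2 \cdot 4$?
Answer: $16254 + 1270 \sqrt{5} \approx 19094.0$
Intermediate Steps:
$I = 3$ ($I = -5 + 8 = 3$)
$u{\left(Q \right)} = Q^{\frac{3}{2}}$
$\left(-127 + c{\left(I,u{\left(y{\left(0,5 \right)} \right)} \right)}\right)^{2} = \left(-127 - 5^{\frac{3}{2}}\right)^{2} = \left(-127 - 5 \sqrt{5}\right)^{2}$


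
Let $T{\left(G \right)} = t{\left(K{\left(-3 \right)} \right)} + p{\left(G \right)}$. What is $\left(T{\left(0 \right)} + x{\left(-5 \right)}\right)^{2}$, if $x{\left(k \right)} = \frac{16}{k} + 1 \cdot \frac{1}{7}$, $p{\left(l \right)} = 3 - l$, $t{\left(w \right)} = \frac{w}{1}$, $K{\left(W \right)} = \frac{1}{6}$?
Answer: $\frac{529}{44100} \approx 0.011995$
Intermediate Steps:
$K{\left(W \right)} = \frac{1}{6}$
$t{\left(w \right)} = w$ ($t{\left(w \right)} = w 1 = w$)
$x{\left(k \right)} = \frac{1}{7} + \frac{16}{k}$ ($x{\left(k \right)} = \frac{16}{k} + 1 \cdot \frac{1}{7} = \frac{16}{k} + \frac{1}{7} = \frac{1}{7} + \frac{16}{k}$)
$T{\left(G \right)} = \frac{19}{6} - G$ ($T{\left(G \right)} = \frac{1}{6} - \left(-3 + G\right) = \frac{19}{6} - G$)
$\left(T{\left(0 \right)} + x{\left(-5 \right)}\right)^{2} = \left(\left(\frac{19}{6} - 0\right) + \frac{112 - 5}{7 \left(-5\right)}\right)^{2} = \left(\left(\frac{19}{6} + 0\right) + \frac{1}{7} \left(- \frac{1}{5}\right) 107\right)^{2} = \left(\frac{19}{6} - \frac{107}{35}\right)^{2} = \left(\frac{23}{210}\right)^{2} = \frac{529}{44100}$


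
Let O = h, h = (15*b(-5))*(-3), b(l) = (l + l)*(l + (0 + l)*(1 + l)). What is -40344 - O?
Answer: -47094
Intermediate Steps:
b(l) = 2*l*(l + l*(1 + l)) (b(l) = (2*l)*(l + l*(1 + l)) = 2*l*(l + l*(1 + l)))
h = 6750 (h = (15*(2*(-5)²*(2 - 5)))*(-3) = (15*(2*25*(-3)))*(-3) = (15*(-150))*(-3) = -2250*(-3) = 6750)
O = 6750
-40344 - O = -40344 - 1*6750 = -40344 - 6750 = -47094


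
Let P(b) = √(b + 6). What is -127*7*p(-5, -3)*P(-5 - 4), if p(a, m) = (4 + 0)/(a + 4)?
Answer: 3556*I*√3 ≈ 6159.2*I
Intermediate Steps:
p(a, m) = 4/(4 + a)
P(b) = √(6 + b)
-127*7*p(-5, -3)*P(-5 - 4) = -127*7*(4/(4 - 5))*√(6 + (-5 - 4)) = -127*7*(4/(-1))*√(6 - 9) = -127*7*(4*(-1))*√(-3) = -127*7*(-4)*I*√3 = -(-3556)*I*√3 = 3556*I*√3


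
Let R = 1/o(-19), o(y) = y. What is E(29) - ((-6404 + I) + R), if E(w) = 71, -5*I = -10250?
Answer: 84076/19 ≈ 4425.1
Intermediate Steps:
I = 2050 (I = -⅕*(-10250) = 2050)
R = -1/19 (R = 1/(-19) = -1/19 ≈ -0.052632)
E(29) - ((-6404 + I) + R) = 71 - ((-6404 + 2050) - 1/19) = 71 - (-4354 - 1/19) = 71 - 1*(-82727/19) = 71 + 82727/19 = 84076/19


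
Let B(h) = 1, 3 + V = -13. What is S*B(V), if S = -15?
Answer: -15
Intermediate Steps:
V = -16 (V = -3 - 13 = -16)
S*B(V) = -15*1 = -15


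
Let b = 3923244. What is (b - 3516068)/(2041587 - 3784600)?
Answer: -407176/1743013 ≈ -0.23360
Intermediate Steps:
(b - 3516068)/(2041587 - 3784600) = (3923244 - 3516068)/(2041587 - 3784600) = 407176/(-1743013) = 407176*(-1/1743013) = -407176/1743013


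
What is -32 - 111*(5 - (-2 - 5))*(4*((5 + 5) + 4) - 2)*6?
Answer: -431600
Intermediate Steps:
-32 - 111*(5 - (-2 - 5))*(4*((5 + 5) + 4) - 2)*6 = -32 - 111*(5 - 1*(-7))*(4*(10 + 4) - 2)*6 = -32 - 111*(5 + 7)*(4*14 - 2)*6 = -32 - 111*12*(56 - 2)*6 = -32 - 111*12*54*6 = -32 - 71928*6 = -32 - 111*3888 = -32 - 431568 = -431600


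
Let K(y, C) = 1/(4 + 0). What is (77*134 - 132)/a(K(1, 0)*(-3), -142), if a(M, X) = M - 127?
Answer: -40744/511 ≈ -79.734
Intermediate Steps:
K(y, C) = ¼ (K(y, C) = 1/4 = ¼)
a(M, X) = -127 + M
(77*134 - 132)/a(K(1, 0)*(-3), -142) = (77*134 - 132)/(-127 + (¼)*(-3)) = (10318 - 132)/(-127 - ¾) = 10186/(-511/4) = 10186*(-4/511) = -40744/511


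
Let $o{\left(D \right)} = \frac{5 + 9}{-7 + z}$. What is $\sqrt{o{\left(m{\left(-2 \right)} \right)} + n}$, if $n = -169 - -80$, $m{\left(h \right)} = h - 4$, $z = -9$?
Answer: $\frac{i \sqrt{1438}}{4} \approx 9.4802 i$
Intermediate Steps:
$m{\left(h \right)} = -4 + h$ ($m{\left(h \right)} = h - 4 = -4 + h$)
$n = -89$ ($n = -169 + 80 = -89$)
$o{\left(D \right)} = - \frac{7}{8}$ ($o{\left(D \right)} = \frac{5 + 9}{-7 - 9} = \frac{14}{-16} = 14 \left(- \frac{1}{16}\right) = - \frac{7}{8}$)
$\sqrt{o{\left(m{\left(-2 \right)} \right)} + n} = \sqrt{- \frac{7}{8} - 89} = \sqrt{- \frac{719}{8}} = \frac{i \sqrt{1438}}{4}$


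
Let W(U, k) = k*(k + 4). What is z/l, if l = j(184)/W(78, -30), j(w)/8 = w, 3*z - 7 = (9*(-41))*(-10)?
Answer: 240305/368 ≈ 653.00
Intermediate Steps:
z = 3697/3 (z = 7/3 + ((9*(-41))*(-10))/3 = 7/3 + (-369*(-10))/3 = 7/3 + (⅓)*3690 = 7/3 + 1230 = 3697/3 ≈ 1232.3)
W(U, k) = k*(4 + k)
j(w) = 8*w
l = 368/195 (l = (8*184)/((-30*(4 - 30))) = 1472/((-30*(-26))) = 1472/780 = 1472*(1/780) = 368/195 ≈ 1.8872)
z/l = 3697/(3*(368/195)) = (3697/3)*(195/368) = 240305/368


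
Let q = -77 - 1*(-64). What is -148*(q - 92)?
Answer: 15540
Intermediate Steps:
q = -13 (q = -77 + 64 = -13)
-148*(q - 92) = -148*(-13 - 92) = -148*(-105) = 15540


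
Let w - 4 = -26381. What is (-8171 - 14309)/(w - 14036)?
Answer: 22480/40413 ≈ 0.55626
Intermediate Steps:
w = -26377 (w = 4 - 26381 = -26377)
(-8171 - 14309)/(w - 14036) = (-8171 - 14309)/(-26377 - 14036) = -22480/(-40413) = -22480*(-1/40413) = 22480/40413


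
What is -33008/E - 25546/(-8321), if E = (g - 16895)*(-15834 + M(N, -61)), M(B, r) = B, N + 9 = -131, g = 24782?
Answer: 30365443186/9889974633 ≈ 3.0703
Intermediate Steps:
N = -140 (N = -9 - 131 = -140)
E = -125986938 (E = (24782 - 16895)*(-15834 - 140) = 7887*(-15974) = -125986938)
-33008/E - 25546/(-8321) = -33008/(-125986938) - 25546/(-8321) = -33008*(-1/125986938) - 25546*(-1/8321) = 16504/62993469 + 482/157 = 30365443186/9889974633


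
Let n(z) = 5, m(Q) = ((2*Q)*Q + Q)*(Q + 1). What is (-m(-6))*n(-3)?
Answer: 1650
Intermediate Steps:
m(Q) = (1 + Q)*(Q + 2*Q²) (m(Q) = (2*Q² + Q)*(1 + Q) = (Q + 2*Q²)*(1 + Q) = (1 + Q)*(Q + 2*Q²))
(-m(-6))*n(-3) = -(-6)*(1 + 2*(-6)² + 3*(-6))*5 = -(-6)*(1 + 2*36 - 18)*5 = -(-6)*(1 + 72 - 18)*5 = -(-6)*55*5 = -1*(-330)*5 = 330*5 = 1650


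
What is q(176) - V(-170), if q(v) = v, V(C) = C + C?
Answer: 516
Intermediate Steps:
V(C) = 2*C
q(176) - V(-170) = 176 - 2*(-170) = 176 - 1*(-340) = 176 + 340 = 516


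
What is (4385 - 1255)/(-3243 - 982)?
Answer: -626/845 ≈ -0.74083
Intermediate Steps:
(4385 - 1255)/(-3243 - 982) = 3130/(-4225) = 3130*(-1/4225) = -626/845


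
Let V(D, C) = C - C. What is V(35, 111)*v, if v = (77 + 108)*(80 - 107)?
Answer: 0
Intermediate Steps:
v = -4995 (v = 185*(-27) = -4995)
V(D, C) = 0
V(35, 111)*v = 0*(-4995) = 0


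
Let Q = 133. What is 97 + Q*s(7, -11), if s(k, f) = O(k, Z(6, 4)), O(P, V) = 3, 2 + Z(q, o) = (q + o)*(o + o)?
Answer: 496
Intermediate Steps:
Z(q, o) = -2 + 2*o*(o + q) (Z(q, o) = -2 + (q + o)*(o + o) = -2 + (o + q)*(2*o) = -2 + 2*o*(o + q))
s(k, f) = 3
97 + Q*s(7, -11) = 97 + 133*3 = 97 + 399 = 496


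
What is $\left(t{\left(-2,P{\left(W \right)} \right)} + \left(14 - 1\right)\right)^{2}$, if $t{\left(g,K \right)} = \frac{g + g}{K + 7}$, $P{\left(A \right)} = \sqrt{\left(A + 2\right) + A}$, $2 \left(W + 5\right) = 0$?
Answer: $\frac{- 6217 i + 4524 \sqrt{2}}{- 41 i + 28 \sqrt{2}} \approx 156.43 + 4.9656 i$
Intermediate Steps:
$W = -5$ ($W = -5 + \frac{1}{2} \cdot 0 = -5 + 0 = -5$)
$P{\left(A \right)} = \sqrt{2 + 2 A}$ ($P{\left(A \right)} = \sqrt{\left(2 + A\right) + A} = \sqrt{2 + 2 A}$)
$t{\left(g,K \right)} = \frac{2 g}{7 + K}$
$\left(t{\left(-2,P{\left(W \right)} \right)} + \left(14 - 1\right)\right)^{2} = \left(2 \left(-2\right) \frac{1}{7 + \sqrt{2 + 2 \left(-5\right)}} + \left(14 - 1\right)\right)^{2} = \left(2 \left(-2\right) \frac{1}{7 + \sqrt{2 - 10}} + \left(14 - 1\right)\right)^{2} = \left(2 \left(-2\right) \frac{1}{7 + \sqrt{-8}} + 13\right)^{2} = \left(2 \left(-2\right) \frac{1}{7 + 2 i \sqrt{2}} + 13\right)^{2} = \left(- \frac{4}{7 + 2 i \sqrt{2}} + 13\right)^{2} = \left(13 - \frac{4}{7 + 2 i \sqrt{2}}\right)^{2}$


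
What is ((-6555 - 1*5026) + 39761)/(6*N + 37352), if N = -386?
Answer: 7045/8759 ≈ 0.80432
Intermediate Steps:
((-6555 - 1*5026) + 39761)/(6*N + 37352) = ((-6555 - 1*5026) + 39761)/(6*(-386) + 37352) = ((-6555 - 5026) + 39761)/(-2316 + 37352) = (-11581 + 39761)/35036 = 28180*(1/35036) = 7045/8759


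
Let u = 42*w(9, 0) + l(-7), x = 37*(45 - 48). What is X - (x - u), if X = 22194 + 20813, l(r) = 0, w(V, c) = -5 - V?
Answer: 42530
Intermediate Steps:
X = 43007
x = -111 (x = 37*(-3) = -111)
u = -588 (u = 42*(-5 - 1*9) + 0 = 42*(-5 - 9) + 0 = 42*(-14) + 0 = -588 + 0 = -588)
X - (x - u) = 43007 - (-111 - 1*(-588)) = 43007 - (-111 + 588) = 43007 - 1*477 = 43007 - 477 = 42530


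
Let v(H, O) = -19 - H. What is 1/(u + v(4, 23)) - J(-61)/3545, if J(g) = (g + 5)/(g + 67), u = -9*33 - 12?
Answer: -1339/3530820 ≈ -0.00037923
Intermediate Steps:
u = -309 (u = -297 - 12 = -309)
J(g) = (5 + g)/(67 + g)
1/(u + v(4, 23)) - J(-61)/3545 = 1/(-309 + (-19 - 1*4)) - (5 - 61)/(67 - 61)/3545 = 1/(-309 + (-19 - 4)) - -56/6/3545 = 1/(-309 - 23) - (1/6)*(-56)/3545 = 1/(-332) - (-28)/(3*3545) = -1/332 - 1*(-28/10635) = -1/332 + 28/10635 = -1339/3530820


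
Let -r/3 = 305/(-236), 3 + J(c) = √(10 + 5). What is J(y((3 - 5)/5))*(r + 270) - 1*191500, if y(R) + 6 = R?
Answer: -45387905/236 + 64635*√15/236 ≈ -1.9126e+5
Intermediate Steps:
y(R) = -6 + R
J(c) = -3 + √15 (J(c) = -3 + √(10 + 5) = -3 + √15)
r = 915/236 (r = -915/(-236) = -915*(-1)/236 = -3*(-305/236) = 915/236 ≈ 3.8771)
J(y((3 - 5)/5))*(r + 270) - 1*191500 = (-3 + √15)*(915/236 + 270) - 1*191500 = (-3 + √15)*(64635/236) - 191500 = (-193905/236 + 64635*√15/236) - 191500 = -45387905/236 + 64635*√15/236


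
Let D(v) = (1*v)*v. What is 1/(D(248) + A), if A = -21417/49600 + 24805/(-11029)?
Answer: 13342400/820575200427 ≈ 1.6260e-5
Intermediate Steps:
D(v) = v² (D(v) = v*v = v²)
A = -35769173/13342400 (A = -21417*1/49600 + 24805*(-1/11029) = -21417/49600 - 605/269 = -35769173/13342400 ≈ -2.6809)
1/(D(248) + A) = 1/(248² - 35769173/13342400) = 1/(61504 - 35769173/13342400) = 1/(820575200427/13342400) = 13342400/820575200427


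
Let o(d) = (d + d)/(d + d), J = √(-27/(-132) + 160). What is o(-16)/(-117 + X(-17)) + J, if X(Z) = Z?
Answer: -1/134 + √77539/22 ≈ 12.650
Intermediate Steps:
J = √77539/22 (J = √(-27*(-1/132) + 160) = √(9/44 + 160) = √(7049/44) = √77539/22 ≈ 12.657)
o(d) = 1 (o(d) = (2*d)/((2*d)) = (2*d)*(1/(2*d)) = 1)
o(-16)/(-117 + X(-17)) + J = 1/(-117 - 17) + √77539/22 = 1/(-134) + √77539/22 = 1*(-1/134) + √77539/22 = -1/134 + √77539/22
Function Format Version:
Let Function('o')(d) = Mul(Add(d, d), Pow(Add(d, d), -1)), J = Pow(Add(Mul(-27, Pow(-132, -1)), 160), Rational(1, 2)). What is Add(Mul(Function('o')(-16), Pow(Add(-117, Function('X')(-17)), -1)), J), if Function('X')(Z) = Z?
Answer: Add(Rational(-1, 134), Mul(Rational(1, 22), Pow(77539, Rational(1, 2)))) ≈ 12.650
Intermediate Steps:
J = Mul(Rational(1, 22), Pow(77539, Rational(1, 2))) (J = Pow(Add(Mul(-27, Rational(-1, 132)), 160), Rational(1, 2)) = Pow(Add(Rational(9, 44), 160), Rational(1, 2)) = Pow(Rational(7049, 44), Rational(1, 2)) = Mul(Rational(1, 22), Pow(77539, Rational(1, 2))) ≈ 12.657)
Function('o')(d) = 1 (Function('o')(d) = Mul(Mul(2, d), Pow(Mul(2, d), -1)) = Mul(Mul(2, d), Mul(Rational(1, 2), Pow(d, -1))) = 1)
Add(Mul(Function('o')(-16), Pow(Add(-117, Function('X')(-17)), -1)), J) = Add(Mul(1, Pow(Add(-117, -17), -1)), Mul(Rational(1, 22), Pow(77539, Rational(1, 2)))) = Add(Mul(1, Pow(-134, -1)), Mul(Rational(1, 22), Pow(77539, Rational(1, 2)))) = Add(Mul(1, Rational(-1, 134)), Mul(Rational(1, 22), Pow(77539, Rational(1, 2)))) = Add(Rational(-1, 134), Mul(Rational(1, 22), Pow(77539, Rational(1, 2))))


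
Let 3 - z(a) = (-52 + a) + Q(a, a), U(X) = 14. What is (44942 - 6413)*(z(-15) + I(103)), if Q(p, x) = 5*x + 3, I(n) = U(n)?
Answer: 6010524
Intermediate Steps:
I(n) = 14
Q(p, x) = 3 + 5*x
z(a) = 52 - 6*a (z(a) = 3 - ((-52 + a) + (3 + 5*a)) = 3 - (-49 + 6*a) = 3 + (49 - 6*a) = 52 - 6*a)
(44942 - 6413)*(z(-15) + I(103)) = (44942 - 6413)*((52 - 6*(-15)) + 14) = 38529*((52 + 90) + 14) = 38529*(142 + 14) = 38529*156 = 6010524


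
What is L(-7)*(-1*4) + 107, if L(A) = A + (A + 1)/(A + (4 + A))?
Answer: 663/5 ≈ 132.60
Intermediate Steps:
L(A) = A + (1 + A)/(4 + 2*A)
L(-7)*(-1*4) + 107 = ((1 + 2*(-7)**2 + 5*(-7))/(2*(2 - 7)))*(-1*4) + 107 = ((1/2)*(1 + 2*49 - 35)/(-5))*(-4) + 107 = ((1/2)*(-1/5)*(1 + 98 - 35))*(-4) + 107 = ((1/2)*(-1/5)*64)*(-4) + 107 = -32/5*(-4) + 107 = 128/5 + 107 = 663/5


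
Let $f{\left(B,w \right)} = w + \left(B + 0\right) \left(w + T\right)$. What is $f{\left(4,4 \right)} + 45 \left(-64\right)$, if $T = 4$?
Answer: $-2844$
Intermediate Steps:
$f{\left(B,w \right)} = w + B \left(4 + w\right)$ ($f{\left(B,w \right)} = w + \left(B + 0\right) \left(w + 4\right) = w + B \left(4 + w\right)$)
$f{\left(4,4 \right)} + 45 \left(-64\right) = \left(4 + 4 \cdot 4 + 4 \cdot 4\right) + 45 \left(-64\right) = \left(4 + 16 + 16\right) - 2880 = 36 - 2880 = -2844$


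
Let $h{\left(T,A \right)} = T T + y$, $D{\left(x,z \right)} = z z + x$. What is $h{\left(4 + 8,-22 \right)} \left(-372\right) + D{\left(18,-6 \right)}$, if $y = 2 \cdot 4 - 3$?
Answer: $-55374$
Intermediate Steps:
$y = 5$ ($y = 8 - 3 = 5$)
$D{\left(x,z \right)} = x + z^{2}$ ($D{\left(x,z \right)} = z^{2} + x = x + z^{2}$)
$h{\left(T,A \right)} = 5 + T^{2}$ ($h{\left(T,A \right)} = T T + 5 = T^{2} + 5 = 5 + T^{2}$)
$h{\left(4 + 8,-22 \right)} \left(-372\right) + D{\left(18,-6 \right)} = \left(5 + \left(4 + 8\right)^{2}\right) \left(-372\right) + \left(18 + \left(-6\right)^{2}\right) = \left(5 + 12^{2}\right) \left(-372\right) + \left(18 + 36\right) = \left(5 + 144\right) \left(-372\right) + 54 = 149 \left(-372\right) + 54 = -55428 + 54 = -55374$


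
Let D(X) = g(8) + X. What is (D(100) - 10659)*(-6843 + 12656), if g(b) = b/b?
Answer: -61373654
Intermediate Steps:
g(b) = 1
D(X) = 1 + X
(D(100) - 10659)*(-6843 + 12656) = ((1 + 100) - 10659)*(-6843 + 12656) = (101 - 10659)*5813 = -10558*5813 = -61373654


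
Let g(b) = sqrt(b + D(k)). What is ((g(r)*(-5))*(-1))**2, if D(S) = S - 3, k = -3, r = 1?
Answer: -125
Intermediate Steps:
D(S) = -3 + S
g(b) = sqrt(-6 + b) (g(b) = sqrt(b + (-3 - 3)) = sqrt(b - 6) = sqrt(-6 + b))
((g(r)*(-5))*(-1))**2 = ((sqrt(-6 + 1)*(-5))*(-1))**2 = ((sqrt(-5)*(-5))*(-1))**2 = (((I*sqrt(5))*(-5))*(-1))**2 = (-5*I*sqrt(5)*(-1))**2 = (5*I*sqrt(5))**2 = -125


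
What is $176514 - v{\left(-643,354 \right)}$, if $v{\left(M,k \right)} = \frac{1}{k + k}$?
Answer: $\frac{124971911}{708} \approx 1.7651 \cdot 10^{5}$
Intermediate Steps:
$v{\left(M,k \right)} = \frac{1}{2 k}$
$176514 - v{\left(-643,354 \right)} = 176514 - \frac{1}{2 \cdot 354} = 176514 - \frac{1}{2} \cdot \frac{1}{354} = 176514 - \frac{1}{708} = \frac{124971911}{708}$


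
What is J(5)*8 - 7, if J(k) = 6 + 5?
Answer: 81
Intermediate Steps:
J(k) = 11
J(5)*8 - 7 = 11*8 - 7 = 88 - 7 = 81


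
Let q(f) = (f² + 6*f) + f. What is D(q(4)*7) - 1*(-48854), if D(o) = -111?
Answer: 48743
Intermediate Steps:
q(f) = f² + 7*f
D(q(4)*7) - 1*(-48854) = -111 - 1*(-48854) = -111 + 48854 = 48743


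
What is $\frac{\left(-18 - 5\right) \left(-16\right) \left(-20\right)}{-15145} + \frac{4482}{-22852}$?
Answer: $\frac{10031083}{34609354} \approx 0.28984$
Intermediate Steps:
$\frac{\left(-18 - 5\right) \left(-16\right) \left(-20\right)}{-15145} + \frac{4482}{-22852} = \left(-18 - 5\right) \left(-16\right) \left(-20\right) \left(- \frac{1}{15145}\right) + 4482 \left(- \frac{1}{22852}\right) = \left(-23\right) \left(-16\right) \left(-20\right) \left(- \frac{1}{15145}\right) - \frac{2241}{11426} = 368 \left(-20\right) \left(- \frac{1}{15145}\right) - \frac{2241}{11426} = \left(-7360\right) \left(- \frac{1}{15145}\right) - \frac{2241}{11426} = \frac{1472}{3029} - \frac{2241}{11426} = \frac{10031083}{34609354}$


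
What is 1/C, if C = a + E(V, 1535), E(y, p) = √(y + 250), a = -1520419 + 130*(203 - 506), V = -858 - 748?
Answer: -1559809/2433004117837 - 2*I*√339/2433004117837 ≈ -6.411e-7 - 1.5135e-11*I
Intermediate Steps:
V = -1606
a = -1559809 (a = -1520419 + 130*(-303) = -1520419 - 39390 = -1559809)
E(y, p) = √(250 + y)
C = -1559809 + 2*I*√339 (C = -1559809 + √(250 - 1606) = -1559809 + √(-1356) = -1559809 + 2*I*√339 ≈ -1.5598e+6 + 36.824*I)
1/C = 1/(-1559809 + 2*I*√339)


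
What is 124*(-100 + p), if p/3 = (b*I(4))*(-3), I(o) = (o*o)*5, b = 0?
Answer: -12400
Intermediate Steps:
I(o) = 5*o**2 (I(o) = o**2*5 = 5*o**2)
p = 0 (p = 3*((0*(5*4**2))*(-3)) = 3*((0*(5*16))*(-3)) = 3*((0*80)*(-3)) = 3*(0*(-3)) = 3*0 = 0)
124*(-100 + p) = 124*(-100 + 0) = 124*(-100) = -12400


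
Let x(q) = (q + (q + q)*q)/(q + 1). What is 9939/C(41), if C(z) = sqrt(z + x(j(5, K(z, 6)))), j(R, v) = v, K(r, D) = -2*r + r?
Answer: -19878*I*sqrt(10)/41 ≈ -1533.2*I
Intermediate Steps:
K(r, D) = -r
x(q) = (q + 2*q**2)/(1 + q) (x(q) = (q + (2*q)*q)/(1 + q) = (q + 2*q**2)/(1 + q))
C(z) = sqrt(z - z*(1 - 2*z)/(1 - z)) (C(z) = sqrt(z + (-z)*(1 + 2*(-z))/(1 - z)) = sqrt(z + (-z)*(1 - 2*z)/(1 - z)) = sqrt(z - z*(1 - 2*z)/(1 - z)))
9939/C(41) = 9939/(sqrt(-1*41**2/(-1 + 41))) = 9939/(sqrt(-1*1681/40)) = 9939/(sqrt(-1*1681*1/40)) = 9939/(sqrt(-1681/40)) = 9939/((41*I*sqrt(10)/20)) = 9939*(-2*I*sqrt(10)/41) = -19878*I*sqrt(10)/41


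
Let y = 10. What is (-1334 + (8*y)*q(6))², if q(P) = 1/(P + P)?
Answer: 15856324/9 ≈ 1.7618e+6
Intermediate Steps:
q(P) = 1/(2*P)
(-1334 + (8*y)*q(6))² = (-1334 + (8*10)*((½)/6))² = (-1334 + 80*((½)*(⅙)))² = (-1334 + 80*(1/12))² = (-1334 + 20/3)² = (-3982/3)² = 15856324/9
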